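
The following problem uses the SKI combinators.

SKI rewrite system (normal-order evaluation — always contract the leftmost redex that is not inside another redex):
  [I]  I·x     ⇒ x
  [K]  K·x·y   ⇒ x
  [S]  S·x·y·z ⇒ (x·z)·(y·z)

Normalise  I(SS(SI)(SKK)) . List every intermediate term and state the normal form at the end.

  start: I(SS(SI)(SKK))
  [1] SS(SI)(SKK)
  [2] S(SKK)(SI(SKK))

Answer: normal form = S(SKK)(SI(SKK))  (in 2 steps)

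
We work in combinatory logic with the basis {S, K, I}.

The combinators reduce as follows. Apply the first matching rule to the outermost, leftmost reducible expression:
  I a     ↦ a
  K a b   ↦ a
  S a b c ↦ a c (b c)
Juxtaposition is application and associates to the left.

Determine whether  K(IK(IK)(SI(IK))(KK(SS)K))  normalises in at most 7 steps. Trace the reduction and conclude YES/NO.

  start: K(IK(IK)(SI(IK))(KK(SS)K))
  step 1: K(K(IK)(SI(IK))(KK(SS)K))
  step 2: K(IK(KK(SS)K))
  step 3: K(K(KK(SS)K))
  step 4: K(K(KK))

Answer: YES — reaches normal form K(K(KK)) in 4 ≤ 7 steps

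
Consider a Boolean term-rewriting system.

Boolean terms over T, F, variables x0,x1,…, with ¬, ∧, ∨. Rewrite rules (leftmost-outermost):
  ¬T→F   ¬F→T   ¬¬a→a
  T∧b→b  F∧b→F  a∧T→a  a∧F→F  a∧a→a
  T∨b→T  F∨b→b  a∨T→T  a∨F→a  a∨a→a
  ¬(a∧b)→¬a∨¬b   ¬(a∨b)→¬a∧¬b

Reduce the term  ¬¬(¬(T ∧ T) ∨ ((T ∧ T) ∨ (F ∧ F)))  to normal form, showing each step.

Answer: normal form = T  (in 7 steps)

Reduction:
  start: ¬¬(¬(T ∧ T) ∨ ((T ∧ T) ∨ (F ∧ F)))
  [1] ¬(T ∧ T) ∨ ((T ∧ T) ∨ (F ∧ F))
  [2] (¬T ∨ ¬T) ∨ ((T ∧ T) ∨ (F ∧ F))
  [3] ¬T ∨ ((T ∧ T) ∨ (F ∧ F))
  [4] F ∨ ((T ∧ T) ∨ (F ∧ F))
  [5] (T ∧ T) ∨ (F ∧ F)
  [6] T ∨ (F ∧ F)
  [7] T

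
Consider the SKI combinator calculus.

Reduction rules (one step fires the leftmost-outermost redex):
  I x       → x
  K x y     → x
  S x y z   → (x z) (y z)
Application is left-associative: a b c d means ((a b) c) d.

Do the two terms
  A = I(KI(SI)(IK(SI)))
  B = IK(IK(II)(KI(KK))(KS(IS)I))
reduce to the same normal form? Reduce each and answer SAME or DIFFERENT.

Answer: SAME — A ⇓ K(SI), B ⇓ K(SI)

Derivation:
Term A:
  start: I(KI(SI)(IK(SI)))
  →1  KI(SI)(IK(SI))
  →2  I(IK(SI))
  →3  IK(SI)
  →4  K(SI)

Term B:
  start: IK(IK(II)(KI(KK))(KS(IS)I))
  →1  K(IK(II)(KI(KK))(KS(IS)I))
  →2  K(K(II)(KI(KK))(KS(IS)I))
  →3  K(II(KS(IS)I))
  →4  K(I(KS(IS)I))
  →5  K(KS(IS)I)
  →6  K(SI)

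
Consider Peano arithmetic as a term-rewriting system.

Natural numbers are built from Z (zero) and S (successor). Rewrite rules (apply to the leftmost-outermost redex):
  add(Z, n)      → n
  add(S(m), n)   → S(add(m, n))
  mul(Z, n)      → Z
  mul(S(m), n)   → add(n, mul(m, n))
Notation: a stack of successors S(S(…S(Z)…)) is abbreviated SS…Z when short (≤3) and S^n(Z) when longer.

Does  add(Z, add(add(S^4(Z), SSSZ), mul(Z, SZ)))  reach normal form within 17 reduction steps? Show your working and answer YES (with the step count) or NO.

Answer: YES — reaches normal form S^7(Z) in 15 ≤ 17 steps

Working:
  start: add(Z, add(add(S^4(Z), SSSZ), mul(Z, SZ)))
  →1  add(add(S^4(Z), SSSZ), mul(Z, SZ))
  →2  add(S(add(SSSZ, SSSZ)), mul(Z, SZ))
  →3  S(add(add(SSSZ, SSSZ), mul(Z, SZ)))
  →4  S(add(S(add(SSZ, SSSZ)), mul(Z, SZ)))
  →5  S(S(add(add(SSZ, SSSZ), mul(Z, SZ))))
  →6  S(S(add(S(add(SZ, SSSZ)), mul(Z, SZ))))
  →7  S(S(S(add(add(SZ, SSSZ), mul(Z, SZ)))))
  →8  S(S(S(add(S(add(Z, SSSZ)), mul(Z, SZ)))))
  →9  S(S(S(S(add(add(Z, SSSZ), mul(Z, SZ))))))
  →10  S(S(S(S(add(SSSZ, mul(Z, SZ))))))
  →11  S(S(S(S(S(add(SSZ, mul(Z, SZ)))))))
  →12  S(S(S(S(S(S(add(SZ, mul(Z, SZ))))))))
  →13  S(S(S(S(S(S(S(add(Z, mul(Z, SZ)))))))))
  →14  S(S(S(S(S(S(S(mul(Z, SZ))))))))
  →15  S^7(Z)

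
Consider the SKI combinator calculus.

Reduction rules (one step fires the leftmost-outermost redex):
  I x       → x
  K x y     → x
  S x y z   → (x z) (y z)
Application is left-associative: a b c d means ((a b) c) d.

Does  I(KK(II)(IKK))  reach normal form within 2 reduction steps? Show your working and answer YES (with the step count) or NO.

Answer: NO — after 2 steps the term is K(IKK), not yet normal

Derivation:
  start: I(KK(II)(IKK))
  step 1: KK(II)(IKK)
  step 2: K(IKK)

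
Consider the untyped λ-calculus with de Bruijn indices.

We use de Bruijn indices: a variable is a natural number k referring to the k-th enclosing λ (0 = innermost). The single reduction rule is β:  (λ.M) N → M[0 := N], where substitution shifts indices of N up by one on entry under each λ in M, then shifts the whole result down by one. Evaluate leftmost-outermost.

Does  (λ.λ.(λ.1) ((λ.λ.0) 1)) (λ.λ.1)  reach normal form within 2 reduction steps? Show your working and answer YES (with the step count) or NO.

Answer: YES — reaches normal form λ.0 in 2 ≤ 2 steps

Working:
  start: (λ.λ.(λ.1) ((λ.λ.0) 1)) (λ.λ.1)
  [1] λ.(λ.1) ((λ.λ.0) (λ.λ.1))
  [2] λ.0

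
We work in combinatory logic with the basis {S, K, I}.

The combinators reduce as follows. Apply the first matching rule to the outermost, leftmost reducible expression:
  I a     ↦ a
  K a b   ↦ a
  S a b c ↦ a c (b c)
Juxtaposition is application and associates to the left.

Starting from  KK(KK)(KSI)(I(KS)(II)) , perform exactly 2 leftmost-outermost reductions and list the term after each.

  start: KK(KK)(KSI)(I(KS)(II))
  [1] K(KSI)(I(KS)(II))
  [2] KSI

Answer: after 2 steps: KSI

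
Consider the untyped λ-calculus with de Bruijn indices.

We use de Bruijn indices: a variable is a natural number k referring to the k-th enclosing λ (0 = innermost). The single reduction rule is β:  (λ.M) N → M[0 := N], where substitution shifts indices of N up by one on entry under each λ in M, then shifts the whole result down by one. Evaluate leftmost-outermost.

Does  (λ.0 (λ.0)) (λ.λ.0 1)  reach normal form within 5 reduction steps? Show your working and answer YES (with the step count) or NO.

Answer: YES — reaches normal form λ.0 (λ.0) in 2 ≤ 5 steps

Derivation:
  start: (λ.0 (λ.0)) (λ.λ.0 1)
  step 1: (λ.λ.0 1) (λ.0)
  step 2: λ.0 (λ.0)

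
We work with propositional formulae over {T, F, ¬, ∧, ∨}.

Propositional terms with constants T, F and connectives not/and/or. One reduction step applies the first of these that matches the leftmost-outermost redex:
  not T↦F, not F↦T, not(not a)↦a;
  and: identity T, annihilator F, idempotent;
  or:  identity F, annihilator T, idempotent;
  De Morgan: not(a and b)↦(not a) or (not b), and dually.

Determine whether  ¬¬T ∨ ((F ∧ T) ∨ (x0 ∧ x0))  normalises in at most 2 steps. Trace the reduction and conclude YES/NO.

  start: ¬¬T ∨ ((F ∧ T) ∨ (x0 ∧ x0))
  →1  T ∨ ((F ∧ T) ∨ (x0 ∧ x0))
  →2  T

Answer: YES — reaches normal form T in 2 ≤ 2 steps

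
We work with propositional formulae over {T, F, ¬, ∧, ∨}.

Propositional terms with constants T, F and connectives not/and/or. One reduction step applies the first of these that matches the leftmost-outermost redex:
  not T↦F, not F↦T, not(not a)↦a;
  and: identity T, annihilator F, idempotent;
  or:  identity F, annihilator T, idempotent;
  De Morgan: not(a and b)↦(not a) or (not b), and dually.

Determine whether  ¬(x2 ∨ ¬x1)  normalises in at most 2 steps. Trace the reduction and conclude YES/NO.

  start: ¬(x2 ∨ ¬x1)
  [1] ¬x2 ∧ ¬¬x1
  [2] ¬x2 ∧ x1

Answer: YES — reaches normal form ¬x2 ∧ x1 in 2 ≤ 2 steps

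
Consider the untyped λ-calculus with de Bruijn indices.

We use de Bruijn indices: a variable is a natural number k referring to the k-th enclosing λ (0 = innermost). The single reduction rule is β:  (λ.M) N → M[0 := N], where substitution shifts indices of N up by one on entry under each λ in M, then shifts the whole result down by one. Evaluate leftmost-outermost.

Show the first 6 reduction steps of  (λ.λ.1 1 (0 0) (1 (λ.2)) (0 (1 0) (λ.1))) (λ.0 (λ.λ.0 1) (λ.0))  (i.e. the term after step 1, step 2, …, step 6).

Answer: after 6 steps: λ.(λ.λ.0 1) (λ.0) (0 0) ((λ.0 (λ.λ.0 1) (λ.0)) (λ.λ.0 (λ.λ.0 1) (λ.0))) (0 ((λ.0 (λ.λ.0 1) (λ.0)) 0) (λ.1))

Derivation:
  start: (λ.λ.1 1 (0 0) (1 (λ.2)) (0 (1 0) (λ.1))) (λ.0 (λ.λ.0 1) (λ.0))
  step 1: λ.(λ.0 (λ.λ.0 1) (λ.0)) (λ.0 (λ.λ.0 1) (λ.0)) (0 0) ((λ.0 (λ.λ.0 1) (λ.0)) (λ.λ.0 (λ.λ.0 1) (λ.0))) (0 ((λ.0 (λ.λ.0 1) (λ.0)) 0) (λ.1))
  step 2: λ.(λ.0 (λ.λ.0 1) (λ.0)) (λ.λ.0 1) (λ.0) (0 0) ((λ.0 (λ.λ.0 1) (λ.0)) (λ.λ.0 (λ.λ.0 1) (λ.0))) (0 ((λ.0 (λ.λ.0 1) (λ.0)) 0) (λ.1))
  step 3: λ.(λ.λ.0 1) (λ.λ.0 1) (λ.0) (λ.0) (0 0) ((λ.0 (λ.λ.0 1) (λ.0)) (λ.λ.0 (λ.λ.0 1) (λ.0))) (0 ((λ.0 (λ.λ.0 1) (λ.0)) 0) (λ.1))
  step 4: λ.(λ.0 (λ.λ.0 1)) (λ.0) (λ.0) (0 0) ((λ.0 (λ.λ.0 1) (λ.0)) (λ.λ.0 (λ.λ.0 1) (λ.0))) (0 ((λ.0 (λ.λ.0 1) (λ.0)) 0) (λ.1))
  step 5: λ.(λ.0) (λ.λ.0 1) (λ.0) (0 0) ((λ.0 (λ.λ.0 1) (λ.0)) (λ.λ.0 (λ.λ.0 1) (λ.0))) (0 ((λ.0 (λ.λ.0 1) (λ.0)) 0) (λ.1))
  step 6: λ.(λ.λ.0 1) (λ.0) (0 0) ((λ.0 (λ.λ.0 1) (λ.0)) (λ.λ.0 (λ.λ.0 1) (λ.0))) (0 ((λ.0 (λ.λ.0 1) (λ.0)) 0) (λ.1))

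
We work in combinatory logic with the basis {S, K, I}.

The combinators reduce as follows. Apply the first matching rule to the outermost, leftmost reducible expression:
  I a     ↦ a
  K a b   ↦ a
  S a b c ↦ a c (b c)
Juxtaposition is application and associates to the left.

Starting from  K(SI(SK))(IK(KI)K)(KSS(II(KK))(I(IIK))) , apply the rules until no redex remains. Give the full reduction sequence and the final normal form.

Answer: normal form = K(K(SK(S(KK)K)))  (in 17 steps)

Working:
  start: K(SI(SK))(IK(KI)K)(KSS(II(KK))(I(IIK)))
  step 1: SI(SK)(KSS(II(KK))(I(IIK)))
  step 2: I(KSS(II(KK))(I(IIK)))(SK(KSS(II(KK))(I(IIK))))
  step 3: KSS(II(KK))(I(IIK))(SK(KSS(II(KK))(I(IIK))))
  step 4: S(II(KK))(I(IIK))(SK(KSS(II(KK))(I(IIK))))
  step 5: II(KK)(SK(KSS(II(KK))(I(IIK))))(I(IIK)(SK(KSS(II(KK))(I(IIK)))))
  step 6: I(KK)(SK(KSS(II(KK))(I(IIK))))(I(IIK)(SK(KSS(II(KK))(I(IIK)))))
  step 7: KK(SK(KSS(II(KK))(I(IIK))))(I(IIK)(SK(KSS(II(KK))(I(IIK)))))
  step 8: K(I(IIK)(SK(KSS(II(KK))(I(IIK)))))
  step 9: K(IIK(SK(KSS(II(KK))(I(IIK)))))
  step 10: K(IK(SK(KSS(II(KK))(I(IIK)))))
  step 11: K(K(SK(KSS(II(KK))(I(IIK)))))
  step 12: K(K(SK(S(II(KK))(I(IIK)))))
  step 13: K(K(SK(S(I(KK))(I(IIK)))))
  step 14: K(K(SK(S(KK)(I(IIK)))))
  step 15: K(K(SK(S(KK)(IIK))))
  step 16: K(K(SK(S(KK)(IK))))
  step 17: K(K(SK(S(KK)K)))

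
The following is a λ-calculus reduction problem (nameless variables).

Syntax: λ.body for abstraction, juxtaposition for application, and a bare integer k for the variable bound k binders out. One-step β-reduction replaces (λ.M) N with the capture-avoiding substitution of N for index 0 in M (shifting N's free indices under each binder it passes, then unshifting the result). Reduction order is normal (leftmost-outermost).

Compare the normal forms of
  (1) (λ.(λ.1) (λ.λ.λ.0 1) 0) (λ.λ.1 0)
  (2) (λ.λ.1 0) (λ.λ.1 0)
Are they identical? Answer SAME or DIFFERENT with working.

Term A:
  start: (λ.(λ.1) (λ.λ.λ.0 1) 0) (λ.λ.1 0)
  step 1: (λ.λ.λ.1 0) (λ.λ.λ.0 1) (λ.λ.1 0)
  step 2: (λ.λ.1 0) (λ.λ.1 0)
  step 3: λ.(λ.λ.1 0) 0
  step 4: λ.λ.1 0

Term B:
  start: (λ.λ.1 0) (λ.λ.1 0)
  step 1: λ.(λ.λ.1 0) 0
  step 2: λ.λ.1 0

Answer: SAME — A ⇓ λ.λ.1 0, B ⇓ λ.λ.1 0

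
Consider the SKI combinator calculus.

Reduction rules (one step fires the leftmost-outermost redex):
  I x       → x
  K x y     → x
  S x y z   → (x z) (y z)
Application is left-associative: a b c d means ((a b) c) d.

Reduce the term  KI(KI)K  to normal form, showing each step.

Answer: normal form = K  (in 2 steps)

Reduction:
  start: KI(KI)K
  step 1: IK
  step 2: K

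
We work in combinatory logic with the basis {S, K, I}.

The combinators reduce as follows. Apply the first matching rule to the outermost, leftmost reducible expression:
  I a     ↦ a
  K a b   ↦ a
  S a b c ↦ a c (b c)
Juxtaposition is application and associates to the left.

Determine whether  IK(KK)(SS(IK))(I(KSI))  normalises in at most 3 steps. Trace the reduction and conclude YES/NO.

  start: IK(KK)(SS(IK))(I(KSI))
  [1] K(KK)(SS(IK))(I(KSI))
  [2] KK(I(KSI))
  [3] K

Answer: YES — reaches normal form K in 3 ≤ 3 steps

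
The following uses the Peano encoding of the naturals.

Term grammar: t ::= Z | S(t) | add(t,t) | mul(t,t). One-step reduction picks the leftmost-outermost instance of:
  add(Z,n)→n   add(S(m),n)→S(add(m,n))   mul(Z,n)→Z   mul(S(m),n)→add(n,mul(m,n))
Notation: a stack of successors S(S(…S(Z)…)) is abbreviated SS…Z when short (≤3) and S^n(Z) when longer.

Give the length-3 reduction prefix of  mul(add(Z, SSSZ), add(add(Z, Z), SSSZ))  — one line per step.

Answer: after 3 steps: add(add(Z, SSSZ), mul(SSZ, add(add(Z, Z), SSSZ)))

Working:
  start: mul(add(Z, SSSZ), add(add(Z, Z), SSSZ))
  step 1: mul(SSSZ, add(add(Z, Z), SSSZ))
  step 2: add(add(add(Z, Z), SSSZ), mul(SSZ, add(add(Z, Z), SSSZ)))
  step 3: add(add(Z, SSSZ), mul(SSZ, add(add(Z, Z), SSSZ)))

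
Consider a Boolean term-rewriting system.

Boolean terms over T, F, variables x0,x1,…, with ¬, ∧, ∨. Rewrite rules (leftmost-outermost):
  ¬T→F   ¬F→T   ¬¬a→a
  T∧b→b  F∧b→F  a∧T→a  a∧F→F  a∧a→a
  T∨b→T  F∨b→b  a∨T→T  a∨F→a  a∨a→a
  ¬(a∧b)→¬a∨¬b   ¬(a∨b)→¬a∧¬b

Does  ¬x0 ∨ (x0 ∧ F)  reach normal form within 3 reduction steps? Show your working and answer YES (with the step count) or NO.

  start: ¬x0 ∨ (x0 ∧ F)
  step 1: ¬x0 ∨ F
  step 2: ¬x0

Answer: YES — reaches normal form ¬x0 in 2 ≤ 3 steps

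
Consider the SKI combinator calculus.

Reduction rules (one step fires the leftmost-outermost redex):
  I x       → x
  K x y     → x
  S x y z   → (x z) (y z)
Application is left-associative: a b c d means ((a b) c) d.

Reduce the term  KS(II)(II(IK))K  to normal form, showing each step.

  start: KS(II)(II(IK))K
  step 1: S(II(IK))K
  step 2: S(I(IK))K
  step 3: S(IK)K
  step 4: SKK

Answer: normal form = SKK  (in 4 steps)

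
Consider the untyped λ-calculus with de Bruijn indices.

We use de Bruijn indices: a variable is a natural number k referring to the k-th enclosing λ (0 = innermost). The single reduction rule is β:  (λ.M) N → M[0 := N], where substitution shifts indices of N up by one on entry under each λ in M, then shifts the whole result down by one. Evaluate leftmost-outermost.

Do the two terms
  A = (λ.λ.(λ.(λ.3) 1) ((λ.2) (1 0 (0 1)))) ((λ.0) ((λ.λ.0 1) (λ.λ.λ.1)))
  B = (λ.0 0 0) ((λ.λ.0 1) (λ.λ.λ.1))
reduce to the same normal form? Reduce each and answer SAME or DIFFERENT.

Answer: SAME — A ⇓ λ.λ.0 (λ.λ.λ.1), B ⇓ λ.λ.0 (λ.λ.λ.1)

Working:
Term A:
  start: (λ.λ.(λ.(λ.3) 1) ((λ.2) (1 0 (0 1)))) ((λ.0) ((λ.λ.0 1) (λ.λ.λ.1)))
  [1] λ.(λ.(λ.(λ.0) ((λ.λ.0 1) (λ.λ.λ.1))) 1) ((λ.(λ.0) ((λ.λ.0 1) (λ.λ.λ.1))) ((λ.0) ((λ.λ.0 1) (λ.λ.λ.1)) 0 (0 ((λ.0) ((λ.λ.0 1) (λ.λ.λ.1))))))
  [2] λ.(λ.(λ.0) ((λ.λ.0 1) (λ.λ.λ.1))) 0
  [3] λ.(λ.0) ((λ.λ.0 1) (λ.λ.λ.1))
  [4] λ.(λ.λ.0 1) (λ.λ.λ.1)
  [5] λ.λ.0 (λ.λ.λ.1)

Term B:
  start: (λ.0 0 0) ((λ.λ.0 1) (λ.λ.λ.1))
  [1] (λ.λ.0 1) (λ.λ.λ.1) ((λ.λ.0 1) (λ.λ.λ.1)) ((λ.λ.0 1) (λ.λ.λ.1))
  [2] (λ.0 (λ.λ.λ.1)) ((λ.λ.0 1) (λ.λ.λ.1)) ((λ.λ.0 1) (λ.λ.λ.1))
  [3] (λ.λ.0 1) (λ.λ.λ.1) (λ.λ.λ.1) ((λ.λ.0 1) (λ.λ.λ.1))
  [4] (λ.0 (λ.λ.λ.1)) (λ.λ.λ.1) ((λ.λ.0 1) (λ.λ.λ.1))
  [5] (λ.λ.λ.1) (λ.λ.λ.1) ((λ.λ.0 1) (λ.λ.λ.1))
  [6] (λ.λ.1) ((λ.λ.0 1) (λ.λ.λ.1))
  [7] λ.(λ.λ.0 1) (λ.λ.λ.1)
  [8] λ.λ.0 (λ.λ.λ.1)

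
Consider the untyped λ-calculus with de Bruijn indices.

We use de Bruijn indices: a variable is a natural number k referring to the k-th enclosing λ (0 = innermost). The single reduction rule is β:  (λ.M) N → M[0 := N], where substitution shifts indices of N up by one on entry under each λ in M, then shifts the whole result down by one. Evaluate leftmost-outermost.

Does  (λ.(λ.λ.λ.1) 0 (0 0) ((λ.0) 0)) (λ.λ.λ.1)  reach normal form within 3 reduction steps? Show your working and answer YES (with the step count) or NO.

Answer: NO — after 3 steps the term is (λ.(λ.λ.λ.1) (λ.λ.λ.1)) ((λ.0) (λ.λ.λ.1)), not yet normal

Derivation:
  start: (λ.(λ.λ.λ.1) 0 (0 0) ((λ.0) 0)) (λ.λ.λ.1)
  step 1: (λ.λ.λ.1) (λ.λ.λ.1) ((λ.λ.λ.1) (λ.λ.λ.1)) ((λ.0) (λ.λ.λ.1))
  step 2: (λ.λ.1) ((λ.λ.λ.1) (λ.λ.λ.1)) ((λ.0) (λ.λ.λ.1))
  step 3: (λ.(λ.λ.λ.1) (λ.λ.λ.1)) ((λ.0) (λ.λ.λ.1))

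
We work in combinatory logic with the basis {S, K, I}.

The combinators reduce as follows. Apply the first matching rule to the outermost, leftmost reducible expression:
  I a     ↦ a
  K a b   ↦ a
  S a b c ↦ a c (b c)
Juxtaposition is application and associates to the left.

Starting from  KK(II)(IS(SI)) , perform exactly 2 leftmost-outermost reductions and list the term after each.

  start: KK(II)(IS(SI))
  step 1: K(IS(SI))
  step 2: K(S(SI))

Answer: after 2 steps: K(S(SI))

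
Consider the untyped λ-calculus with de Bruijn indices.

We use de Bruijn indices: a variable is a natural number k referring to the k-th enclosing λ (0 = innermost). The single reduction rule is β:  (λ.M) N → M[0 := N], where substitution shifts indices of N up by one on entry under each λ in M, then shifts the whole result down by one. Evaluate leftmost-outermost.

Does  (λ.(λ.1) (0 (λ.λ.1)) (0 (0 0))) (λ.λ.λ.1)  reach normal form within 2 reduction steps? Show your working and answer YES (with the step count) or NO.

Answer: NO — after 2 steps the term is (λ.λ.λ.1) ((λ.λ.λ.1) ((λ.λ.λ.1) (λ.λ.λ.1))), not yet normal

Working:
  start: (λ.(λ.1) (0 (λ.λ.1)) (0 (0 0))) (λ.λ.λ.1)
  step 1: (λ.λ.λ.λ.1) ((λ.λ.λ.1) (λ.λ.1)) ((λ.λ.λ.1) ((λ.λ.λ.1) (λ.λ.λ.1)))
  step 2: (λ.λ.λ.1) ((λ.λ.λ.1) ((λ.λ.λ.1) (λ.λ.λ.1)))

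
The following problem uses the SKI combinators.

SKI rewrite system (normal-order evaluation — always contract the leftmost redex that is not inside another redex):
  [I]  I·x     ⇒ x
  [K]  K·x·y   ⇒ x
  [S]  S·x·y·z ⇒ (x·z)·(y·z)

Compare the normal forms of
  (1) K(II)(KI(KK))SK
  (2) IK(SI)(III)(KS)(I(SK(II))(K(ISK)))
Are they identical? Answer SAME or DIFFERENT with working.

Answer: SAME — A ⇓ SK, B ⇓ SK

Working:
Term A:
  start: K(II)(KI(KK))SK
  →1  IISK
  →2  ISK
  →3  SK

Term B:
  start: IK(SI)(III)(KS)(I(SK(II))(K(ISK)))
  →1  K(SI)(III)(KS)(I(SK(II))(K(ISK)))
  →2  SI(KS)(I(SK(II))(K(ISK)))
  →3  I(I(SK(II))(K(ISK)))(KS(I(SK(II))(K(ISK))))
  →4  I(SK(II))(K(ISK))(KS(I(SK(II))(K(ISK))))
  →5  SK(II)(K(ISK))(KS(I(SK(II))(K(ISK))))
  →6  K(K(ISK))(II(K(ISK)))(KS(I(SK(II))(K(ISK))))
  →7  K(ISK)(KS(I(SK(II))(K(ISK))))
  →8  ISK
  →9  SK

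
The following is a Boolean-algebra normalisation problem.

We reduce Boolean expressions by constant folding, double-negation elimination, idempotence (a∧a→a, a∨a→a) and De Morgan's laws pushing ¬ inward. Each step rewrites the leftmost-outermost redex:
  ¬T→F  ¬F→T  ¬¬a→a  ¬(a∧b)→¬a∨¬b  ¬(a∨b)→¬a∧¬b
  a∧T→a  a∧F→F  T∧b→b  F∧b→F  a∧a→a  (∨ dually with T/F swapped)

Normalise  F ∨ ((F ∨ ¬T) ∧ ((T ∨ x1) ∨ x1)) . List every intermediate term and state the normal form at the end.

  start: F ∨ ((F ∨ ¬T) ∧ ((T ∨ x1) ∨ x1))
  [1] (F ∨ ¬T) ∧ ((T ∨ x1) ∨ x1)
  [2] ¬T ∧ ((T ∨ x1) ∨ x1)
  [3] F ∧ ((T ∨ x1) ∨ x1)
  [4] F

Answer: normal form = F  (in 4 steps)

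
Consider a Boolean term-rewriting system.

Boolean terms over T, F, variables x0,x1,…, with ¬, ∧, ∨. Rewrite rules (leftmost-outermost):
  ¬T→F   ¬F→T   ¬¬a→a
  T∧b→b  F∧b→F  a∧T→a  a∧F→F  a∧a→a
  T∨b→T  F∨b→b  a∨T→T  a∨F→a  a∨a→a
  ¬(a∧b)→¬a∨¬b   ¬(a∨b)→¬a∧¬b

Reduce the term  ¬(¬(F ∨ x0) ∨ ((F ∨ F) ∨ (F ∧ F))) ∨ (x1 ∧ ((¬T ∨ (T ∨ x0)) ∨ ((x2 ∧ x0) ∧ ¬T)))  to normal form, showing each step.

  start: ¬(¬(F ∨ x0) ∨ ((F ∨ F) ∨ (F ∧ F))) ∨ (x1 ∧ ((¬T ∨ (T ∨ x0)) ∨ ((x2 ∧ x0) ∧ ¬T)))
  [1] (¬¬(F ∨ x0) ∧ ¬((F ∨ F) ∨ (F ∧ F))) ∨ (x1 ∧ ((¬T ∨ (T ∨ x0)) ∨ ((x2 ∧ x0) ∧ ¬T)))
  [2] ((F ∨ x0) ∧ ¬((F ∨ F) ∨ (F ∧ F))) ∨ (x1 ∧ ((¬T ∨ (T ∨ x0)) ∨ ((x2 ∧ x0) ∧ ¬T)))
  [3] (x0 ∧ ¬((F ∨ F) ∨ (F ∧ F))) ∨ (x1 ∧ ((¬T ∨ (T ∨ x0)) ∨ ((x2 ∧ x0) ∧ ¬T)))
  [4] (x0 ∧ (¬(F ∨ F) ∧ ¬(F ∧ F))) ∨ (x1 ∧ ((¬T ∨ (T ∨ x0)) ∨ ((x2 ∧ x0) ∧ ¬T)))
  [5] (x0 ∧ ((¬F ∧ ¬F) ∧ ¬(F ∧ F))) ∨ (x1 ∧ ((¬T ∨ (T ∨ x0)) ∨ ((x2 ∧ x0) ∧ ¬T)))
  [6] (x0 ∧ (¬F ∧ ¬(F ∧ F))) ∨ (x1 ∧ ((¬T ∨ (T ∨ x0)) ∨ ((x2 ∧ x0) ∧ ¬T)))
  [7] (x0 ∧ (T ∧ ¬(F ∧ F))) ∨ (x1 ∧ ((¬T ∨ (T ∨ x0)) ∨ ((x2 ∧ x0) ∧ ¬T)))
  [8] (x0 ∧ ¬(F ∧ F)) ∨ (x1 ∧ ((¬T ∨ (T ∨ x0)) ∨ ((x2 ∧ x0) ∧ ¬T)))
  [9] (x0 ∧ (¬F ∨ ¬F)) ∨ (x1 ∧ ((¬T ∨ (T ∨ x0)) ∨ ((x2 ∧ x0) ∧ ¬T)))
  [10] (x0 ∧ ¬F) ∨ (x1 ∧ ((¬T ∨ (T ∨ x0)) ∨ ((x2 ∧ x0) ∧ ¬T)))
  [11] (x0 ∧ T) ∨ (x1 ∧ ((¬T ∨ (T ∨ x0)) ∨ ((x2 ∧ x0) ∧ ¬T)))
  [12] x0 ∨ (x1 ∧ ((¬T ∨ (T ∨ x0)) ∨ ((x2 ∧ x0) ∧ ¬T)))
  [13] x0 ∨ (x1 ∧ ((F ∨ (T ∨ x0)) ∨ ((x2 ∧ x0) ∧ ¬T)))
  [14] x0 ∨ (x1 ∧ ((T ∨ x0) ∨ ((x2 ∧ x0) ∧ ¬T)))
  [15] x0 ∨ (x1 ∧ (T ∨ ((x2 ∧ x0) ∧ ¬T)))
  [16] x0 ∨ (x1 ∧ T)
  [17] x0 ∨ x1

Answer: normal form = x0 ∨ x1  (in 17 steps)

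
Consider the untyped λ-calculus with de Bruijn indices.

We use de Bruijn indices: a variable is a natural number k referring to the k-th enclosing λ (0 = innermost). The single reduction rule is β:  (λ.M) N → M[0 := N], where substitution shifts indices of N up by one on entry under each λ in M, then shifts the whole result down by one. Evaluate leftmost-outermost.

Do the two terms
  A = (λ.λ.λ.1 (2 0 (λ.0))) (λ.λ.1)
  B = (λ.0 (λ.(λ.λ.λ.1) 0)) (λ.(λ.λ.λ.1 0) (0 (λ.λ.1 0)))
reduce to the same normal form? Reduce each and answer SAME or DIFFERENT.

Answer: SAME — A ⇓ λ.λ.1 0, B ⇓ λ.λ.1 0

Reduction:
Term A:
  start: (λ.λ.λ.1 (2 0 (λ.0))) (λ.λ.1)
  →1  λ.λ.1 ((λ.λ.1) 0 (λ.0))
  →2  λ.λ.1 ((λ.1) (λ.0))
  →3  λ.λ.1 0

Term B:
  start: (λ.0 (λ.(λ.λ.λ.1) 0)) (λ.(λ.λ.λ.1 0) (0 (λ.λ.1 0)))
  →1  (λ.(λ.λ.λ.1 0) (0 (λ.λ.1 0))) (λ.(λ.λ.λ.1) 0)
  →2  (λ.λ.λ.1 0) ((λ.(λ.λ.λ.1) 0) (λ.λ.1 0))
  →3  λ.λ.1 0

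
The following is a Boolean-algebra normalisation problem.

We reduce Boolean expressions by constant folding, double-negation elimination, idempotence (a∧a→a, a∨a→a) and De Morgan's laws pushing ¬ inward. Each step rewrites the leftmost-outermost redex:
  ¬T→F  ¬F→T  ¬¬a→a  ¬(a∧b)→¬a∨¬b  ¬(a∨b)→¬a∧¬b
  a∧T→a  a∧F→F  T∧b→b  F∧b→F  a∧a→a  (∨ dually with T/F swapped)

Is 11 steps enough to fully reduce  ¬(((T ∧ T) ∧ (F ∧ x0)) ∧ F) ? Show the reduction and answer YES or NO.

  start: ¬(((T ∧ T) ∧ (F ∧ x0)) ∧ F)
  step 1: ¬((T ∧ T) ∧ (F ∧ x0)) ∨ ¬F
  step 2: (¬(T ∧ T) ∨ ¬(F ∧ x0)) ∨ ¬F
  step 3: ((¬T ∨ ¬T) ∨ ¬(F ∧ x0)) ∨ ¬F
  step 4: (¬T ∨ ¬(F ∧ x0)) ∨ ¬F
  step 5: (F ∨ ¬(F ∧ x0)) ∨ ¬F
  step 6: ¬(F ∧ x0) ∨ ¬F
  step 7: (¬F ∨ ¬x0) ∨ ¬F
  step 8: (T ∨ ¬x0) ∨ ¬F
  step 9: T ∨ ¬F
  step 10: T

Answer: YES — reaches normal form T in 10 ≤ 11 steps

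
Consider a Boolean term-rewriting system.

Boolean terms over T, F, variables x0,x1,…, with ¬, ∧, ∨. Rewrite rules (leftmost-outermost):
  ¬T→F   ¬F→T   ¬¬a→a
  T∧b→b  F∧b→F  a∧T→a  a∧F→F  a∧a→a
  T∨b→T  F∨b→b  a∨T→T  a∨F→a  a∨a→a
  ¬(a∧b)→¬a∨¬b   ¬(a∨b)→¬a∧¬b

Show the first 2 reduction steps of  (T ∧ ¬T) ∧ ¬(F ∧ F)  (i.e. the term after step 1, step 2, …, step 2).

Answer: after 2 steps: F ∧ ¬(F ∧ F)

Derivation:
  start: (T ∧ ¬T) ∧ ¬(F ∧ F)
  →1  ¬T ∧ ¬(F ∧ F)
  →2  F ∧ ¬(F ∧ F)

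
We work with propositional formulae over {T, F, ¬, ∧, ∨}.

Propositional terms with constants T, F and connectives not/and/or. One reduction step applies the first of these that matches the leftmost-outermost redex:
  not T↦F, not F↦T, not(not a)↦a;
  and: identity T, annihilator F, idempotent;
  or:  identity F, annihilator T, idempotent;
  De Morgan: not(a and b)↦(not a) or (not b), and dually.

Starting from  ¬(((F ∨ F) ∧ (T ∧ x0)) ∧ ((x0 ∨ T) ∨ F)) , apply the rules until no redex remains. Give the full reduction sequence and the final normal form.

  start: ¬(((F ∨ F) ∧ (T ∧ x0)) ∧ ((x0 ∨ T) ∨ F))
  [1] ¬((F ∨ F) ∧ (T ∧ x0)) ∨ ¬((x0 ∨ T) ∨ F)
  [2] (¬(F ∨ F) ∨ ¬(T ∧ x0)) ∨ ¬((x0 ∨ T) ∨ F)
  [3] ((¬F ∧ ¬F) ∨ ¬(T ∧ x0)) ∨ ¬((x0 ∨ T) ∨ F)
  [4] (¬F ∨ ¬(T ∧ x0)) ∨ ¬((x0 ∨ T) ∨ F)
  [5] (T ∨ ¬(T ∧ x0)) ∨ ¬((x0 ∨ T) ∨ F)
  [6] T ∨ ¬((x0 ∨ T) ∨ F)
  [7] T

Answer: normal form = T  (in 7 steps)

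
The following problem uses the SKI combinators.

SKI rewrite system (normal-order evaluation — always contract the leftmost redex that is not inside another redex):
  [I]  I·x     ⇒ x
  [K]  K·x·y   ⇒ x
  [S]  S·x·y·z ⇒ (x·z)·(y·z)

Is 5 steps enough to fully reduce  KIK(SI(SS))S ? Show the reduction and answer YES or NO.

  start: KIK(SI(SS))S
  [1] I(SI(SS))S
  [2] SI(SS)S
  [3] IS(SSS)
  [4] S(SSS)

Answer: YES — reaches normal form S(SSS) in 4 ≤ 5 steps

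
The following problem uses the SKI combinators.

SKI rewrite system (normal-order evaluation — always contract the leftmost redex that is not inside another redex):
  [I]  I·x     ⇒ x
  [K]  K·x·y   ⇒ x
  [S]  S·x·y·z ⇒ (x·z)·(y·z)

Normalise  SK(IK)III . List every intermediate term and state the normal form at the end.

Answer: normal form = I  (in 4 steps)

Reduction:
  start: SK(IK)III
  step 1: KI(IKI)II
  step 2: III
  step 3: II
  step 4: I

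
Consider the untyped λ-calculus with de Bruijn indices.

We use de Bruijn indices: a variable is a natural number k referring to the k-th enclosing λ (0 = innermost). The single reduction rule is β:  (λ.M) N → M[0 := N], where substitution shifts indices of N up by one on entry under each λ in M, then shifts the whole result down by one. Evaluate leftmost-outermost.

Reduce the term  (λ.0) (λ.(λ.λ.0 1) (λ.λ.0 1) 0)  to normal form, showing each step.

  start: (λ.0) (λ.(λ.λ.0 1) (λ.λ.0 1) 0)
  [1] λ.(λ.λ.0 1) (λ.λ.0 1) 0
  [2] λ.(λ.0 (λ.λ.0 1)) 0
  [3] λ.0 (λ.λ.0 1)

Answer: normal form = λ.0 (λ.λ.0 1)  (in 3 steps)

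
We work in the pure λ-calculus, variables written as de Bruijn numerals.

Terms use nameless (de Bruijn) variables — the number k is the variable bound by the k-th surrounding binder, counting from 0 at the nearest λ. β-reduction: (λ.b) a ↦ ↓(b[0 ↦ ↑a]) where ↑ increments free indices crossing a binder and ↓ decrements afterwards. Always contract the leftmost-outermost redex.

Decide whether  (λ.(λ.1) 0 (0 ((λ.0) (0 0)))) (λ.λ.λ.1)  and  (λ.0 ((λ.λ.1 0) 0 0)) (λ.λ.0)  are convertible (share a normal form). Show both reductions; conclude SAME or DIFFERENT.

Answer: DIFFERENT — A ⇓ λ.λ.1, B ⇓ λ.0

Reduction:
Term A:
  start: (λ.(λ.1) 0 (0 ((λ.0) (0 0)))) (λ.λ.λ.1)
  step 1: (λ.λ.λ.λ.1) (λ.λ.λ.1) ((λ.λ.λ.1) ((λ.0) ((λ.λ.λ.1) (λ.λ.λ.1))))
  step 2: (λ.λ.λ.1) ((λ.λ.λ.1) ((λ.0) ((λ.λ.λ.1) (λ.λ.λ.1))))
  step 3: λ.λ.1

Term B:
  start: (λ.0 ((λ.λ.1 0) 0 0)) (λ.λ.0)
  step 1: (λ.λ.0) ((λ.λ.1 0) (λ.λ.0) (λ.λ.0))
  step 2: λ.0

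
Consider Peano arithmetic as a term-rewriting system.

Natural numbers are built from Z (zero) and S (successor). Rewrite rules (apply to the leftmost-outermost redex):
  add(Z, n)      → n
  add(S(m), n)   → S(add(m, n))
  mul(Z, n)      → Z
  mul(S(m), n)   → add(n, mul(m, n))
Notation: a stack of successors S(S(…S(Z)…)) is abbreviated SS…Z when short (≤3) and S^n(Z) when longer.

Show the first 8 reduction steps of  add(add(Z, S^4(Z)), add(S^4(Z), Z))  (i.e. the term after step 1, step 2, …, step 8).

  start: add(add(Z, S^4(Z)), add(S^4(Z), Z))
  [1] add(S^4(Z), add(S^4(Z), Z))
  [2] S(add(SSSZ, add(S^4(Z), Z)))
  [3] S(S(add(SSZ, add(S^4(Z), Z))))
  [4] S(S(S(add(SZ, add(S^4(Z), Z)))))
  [5] S(S(S(S(add(Z, add(S^4(Z), Z))))))
  [6] S(S(S(S(add(S^4(Z), Z)))))
  [7] S(S(S(S(S(add(SSSZ, Z))))))
  [8] S(S(S(S(S(S(add(SSZ, Z)))))))

Answer: after 8 steps: S(S(S(S(S(S(add(SSZ, Z)))))))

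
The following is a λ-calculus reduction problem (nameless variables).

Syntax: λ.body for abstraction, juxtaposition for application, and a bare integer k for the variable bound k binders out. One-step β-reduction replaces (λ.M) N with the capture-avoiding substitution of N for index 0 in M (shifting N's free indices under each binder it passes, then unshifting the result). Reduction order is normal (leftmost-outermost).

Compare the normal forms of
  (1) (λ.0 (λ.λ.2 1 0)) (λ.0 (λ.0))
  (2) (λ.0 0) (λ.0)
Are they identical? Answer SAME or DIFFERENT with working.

Answer: SAME — A ⇓ λ.0, B ⇓ λ.0

Working:
Term A:
  start: (λ.0 (λ.λ.2 1 0)) (λ.0 (λ.0))
  step 1: (λ.0 (λ.0)) (λ.λ.(λ.0 (λ.0)) 1 0)
  step 2: (λ.λ.(λ.0 (λ.0)) 1 0) (λ.0)
  step 3: λ.(λ.0 (λ.0)) (λ.0) 0
  step 4: λ.(λ.0) (λ.0) 0
  step 5: λ.(λ.0) 0
  step 6: λ.0

Term B:
  start: (λ.0 0) (λ.0)
  step 1: (λ.0) (λ.0)
  step 2: λ.0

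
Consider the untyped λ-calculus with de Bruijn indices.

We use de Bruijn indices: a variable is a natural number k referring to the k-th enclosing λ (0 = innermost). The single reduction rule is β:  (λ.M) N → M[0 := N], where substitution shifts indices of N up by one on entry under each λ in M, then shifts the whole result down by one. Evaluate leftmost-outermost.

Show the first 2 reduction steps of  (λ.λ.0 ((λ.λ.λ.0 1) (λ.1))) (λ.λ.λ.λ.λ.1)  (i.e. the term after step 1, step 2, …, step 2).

  start: (λ.λ.0 ((λ.λ.λ.0 1) (λ.1))) (λ.λ.λ.λ.λ.1)
  [1] λ.0 ((λ.λ.λ.0 1) (λ.1))
  [2] λ.0 (λ.λ.0 1)

Answer: after 2 steps: λ.0 (λ.λ.0 1)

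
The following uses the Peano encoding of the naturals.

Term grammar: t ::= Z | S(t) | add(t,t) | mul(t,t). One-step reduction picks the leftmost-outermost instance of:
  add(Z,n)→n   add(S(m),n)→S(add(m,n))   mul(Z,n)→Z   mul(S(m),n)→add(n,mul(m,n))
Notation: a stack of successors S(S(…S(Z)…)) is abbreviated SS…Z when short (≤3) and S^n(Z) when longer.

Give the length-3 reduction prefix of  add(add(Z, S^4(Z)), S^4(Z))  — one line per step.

Answer: after 3 steps: S(S(add(SSZ, S^4(Z))))

Reduction:
  start: add(add(Z, S^4(Z)), S^4(Z))
  step 1: add(S^4(Z), S^4(Z))
  step 2: S(add(SSSZ, S^4(Z)))
  step 3: S(S(add(SSZ, S^4(Z))))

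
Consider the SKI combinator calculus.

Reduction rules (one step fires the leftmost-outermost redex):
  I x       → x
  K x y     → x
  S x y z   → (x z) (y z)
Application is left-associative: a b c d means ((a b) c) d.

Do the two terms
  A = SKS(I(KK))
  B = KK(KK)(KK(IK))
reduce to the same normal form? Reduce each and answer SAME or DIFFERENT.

Answer: SAME — A ⇓ KK, B ⇓ KK

Reduction:
Term A:
  start: SKS(I(KK))
  step 1: K(I(KK))(S(I(KK)))
  step 2: I(KK)
  step 3: KK

Term B:
  start: KK(KK)(KK(IK))
  step 1: K(KK(IK))
  step 2: KK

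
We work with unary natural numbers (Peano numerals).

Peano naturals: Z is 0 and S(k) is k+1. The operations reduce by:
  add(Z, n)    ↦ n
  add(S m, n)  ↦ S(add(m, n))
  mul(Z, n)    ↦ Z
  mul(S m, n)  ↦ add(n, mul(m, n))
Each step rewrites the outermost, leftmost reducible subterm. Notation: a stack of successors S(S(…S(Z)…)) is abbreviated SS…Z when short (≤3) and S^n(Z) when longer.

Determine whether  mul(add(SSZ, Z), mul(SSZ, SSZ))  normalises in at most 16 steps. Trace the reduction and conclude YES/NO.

Answer: NO — after 16 steps the term is S(S(S(S(mul(add(SZ, Z), mul(SSZ, SSZ)))))), not yet normal

Derivation:
  start: mul(add(SSZ, Z), mul(SSZ, SSZ))
  step 1: mul(S(add(SZ, Z)), mul(SSZ, SSZ))
  step 2: add(mul(SSZ, SSZ), mul(add(SZ, Z), mul(SSZ, SSZ)))
  step 3: add(add(SSZ, mul(SZ, SSZ)), mul(add(SZ, Z), mul(SSZ, SSZ)))
  step 4: add(S(add(SZ, mul(SZ, SSZ))), mul(add(SZ, Z), mul(SSZ, SSZ)))
  step 5: S(add(add(SZ, mul(SZ, SSZ)), mul(add(SZ, Z), mul(SSZ, SSZ))))
  step 6: S(add(S(add(Z, mul(SZ, SSZ))), mul(add(SZ, Z), mul(SSZ, SSZ))))
  step 7: S(S(add(add(Z, mul(SZ, SSZ)), mul(add(SZ, Z), mul(SSZ, SSZ)))))
  step 8: S(S(add(mul(SZ, SSZ), mul(add(SZ, Z), mul(SSZ, SSZ)))))
  step 9: S(S(add(add(SSZ, mul(Z, SSZ)), mul(add(SZ, Z), mul(SSZ, SSZ)))))
  step 10: S(S(add(S(add(SZ, mul(Z, SSZ))), mul(add(SZ, Z), mul(SSZ, SSZ)))))
  step 11: S(S(S(add(add(SZ, mul(Z, SSZ)), mul(add(SZ, Z), mul(SSZ, SSZ))))))
  step 12: S(S(S(add(S(add(Z, mul(Z, SSZ))), mul(add(SZ, Z), mul(SSZ, SSZ))))))
  step 13: S(S(S(S(add(add(Z, mul(Z, SSZ)), mul(add(SZ, Z), mul(SSZ, SSZ)))))))
  step 14: S(S(S(S(add(mul(Z, SSZ), mul(add(SZ, Z), mul(SSZ, SSZ)))))))
  step 15: S(S(S(S(add(Z, mul(add(SZ, Z), mul(SSZ, SSZ)))))))
  step 16: S(S(S(S(mul(add(SZ, Z), mul(SSZ, SSZ))))))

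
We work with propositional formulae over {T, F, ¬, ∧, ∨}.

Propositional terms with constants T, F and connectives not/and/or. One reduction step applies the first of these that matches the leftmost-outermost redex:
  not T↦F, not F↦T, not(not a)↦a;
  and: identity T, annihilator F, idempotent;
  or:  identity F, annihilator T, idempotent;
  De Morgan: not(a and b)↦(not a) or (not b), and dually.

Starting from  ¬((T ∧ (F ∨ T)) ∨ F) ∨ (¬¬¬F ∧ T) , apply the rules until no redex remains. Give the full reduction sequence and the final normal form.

Answer: normal form = T  (in 13 steps)

Derivation:
  start: ¬((T ∧ (F ∨ T)) ∨ F) ∨ (¬¬¬F ∧ T)
  step 1: (¬(T ∧ (F ∨ T)) ∧ ¬F) ∨ (¬¬¬F ∧ T)
  step 2: ((¬T ∨ ¬(F ∨ T)) ∧ ¬F) ∨ (¬¬¬F ∧ T)
  step 3: ((F ∨ ¬(F ∨ T)) ∧ ¬F) ∨ (¬¬¬F ∧ T)
  step 4: (¬(F ∨ T) ∧ ¬F) ∨ (¬¬¬F ∧ T)
  step 5: ((¬F ∧ ¬T) ∧ ¬F) ∨ (¬¬¬F ∧ T)
  step 6: ((T ∧ ¬T) ∧ ¬F) ∨ (¬¬¬F ∧ T)
  step 7: (¬T ∧ ¬F) ∨ (¬¬¬F ∧ T)
  step 8: (F ∧ ¬F) ∨ (¬¬¬F ∧ T)
  step 9: F ∨ (¬¬¬F ∧ T)
  step 10: ¬¬¬F ∧ T
  step 11: ¬¬¬F
  step 12: ¬F
  step 13: T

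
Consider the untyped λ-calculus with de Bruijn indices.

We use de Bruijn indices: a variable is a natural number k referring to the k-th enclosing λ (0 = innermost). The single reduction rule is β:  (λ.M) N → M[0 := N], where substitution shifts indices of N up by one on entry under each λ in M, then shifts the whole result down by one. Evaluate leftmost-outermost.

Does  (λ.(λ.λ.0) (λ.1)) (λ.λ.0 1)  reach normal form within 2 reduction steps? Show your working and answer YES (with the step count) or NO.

Answer: YES — reaches normal form λ.0 in 2 ≤ 2 steps

Reduction:
  start: (λ.(λ.λ.0) (λ.1)) (λ.λ.0 1)
  [1] (λ.λ.0) (λ.λ.λ.0 1)
  [2] λ.0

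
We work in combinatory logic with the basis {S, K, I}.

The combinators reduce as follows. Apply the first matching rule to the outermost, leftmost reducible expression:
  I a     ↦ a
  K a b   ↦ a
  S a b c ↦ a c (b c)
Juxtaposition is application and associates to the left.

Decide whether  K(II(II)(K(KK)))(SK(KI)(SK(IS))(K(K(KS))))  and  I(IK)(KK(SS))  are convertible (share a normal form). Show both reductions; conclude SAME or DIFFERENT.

Term A:
  start: K(II(II)(K(KK)))(SK(KI)(SK(IS))(K(K(KS))))
  step 1: II(II)(K(KK))
  step 2: I(II)(K(KK))
  step 3: II(K(KK))
  step 4: I(K(KK))
  step 5: K(KK)

Term B:
  start: I(IK)(KK(SS))
  step 1: IK(KK(SS))
  step 2: K(KK(SS))
  step 3: KK

Answer: DIFFERENT — A ⇓ K(KK), B ⇓ KK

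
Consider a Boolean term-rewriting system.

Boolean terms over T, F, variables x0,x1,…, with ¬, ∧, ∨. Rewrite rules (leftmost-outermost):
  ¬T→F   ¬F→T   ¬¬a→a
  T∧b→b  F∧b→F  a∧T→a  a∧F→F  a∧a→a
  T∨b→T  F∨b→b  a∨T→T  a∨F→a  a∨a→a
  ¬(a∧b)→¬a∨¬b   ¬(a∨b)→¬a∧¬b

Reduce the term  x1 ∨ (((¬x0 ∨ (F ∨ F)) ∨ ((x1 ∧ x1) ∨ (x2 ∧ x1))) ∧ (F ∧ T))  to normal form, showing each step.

Answer: normal form = x1  (in 6 steps)

Reduction:
  start: x1 ∨ (((¬x0 ∨ (F ∨ F)) ∨ ((x1 ∧ x1) ∨ (x2 ∧ x1))) ∧ (F ∧ T))
  [1] x1 ∨ (((¬x0 ∨ F) ∨ ((x1 ∧ x1) ∨ (x2 ∧ x1))) ∧ (F ∧ T))
  [2] x1 ∨ ((¬x0 ∨ ((x1 ∧ x1) ∨ (x2 ∧ x1))) ∧ (F ∧ T))
  [3] x1 ∨ ((¬x0 ∨ (x1 ∨ (x2 ∧ x1))) ∧ (F ∧ T))
  [4] x1 ∨ ((¬x0 ∨ (x1 ∨ (x2 ∧ x1))) ∧ F)
  [5] x1 ∨ F
  [6] x1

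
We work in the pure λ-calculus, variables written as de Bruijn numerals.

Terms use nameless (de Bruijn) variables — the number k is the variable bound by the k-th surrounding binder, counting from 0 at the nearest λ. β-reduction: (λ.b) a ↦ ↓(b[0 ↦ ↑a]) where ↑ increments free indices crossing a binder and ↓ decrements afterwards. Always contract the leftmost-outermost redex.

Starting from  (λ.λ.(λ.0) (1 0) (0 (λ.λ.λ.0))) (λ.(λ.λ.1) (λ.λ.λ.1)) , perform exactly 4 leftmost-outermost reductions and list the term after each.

Answer: after 4 steps: λ.(λ.λ.λ.λ.1) (0 (λ.λ.λ.0))

Working:
  start: (λ.λ.(λ.0) (1 0) (0 (λ.λ.λ.0))) (λ.(λ.λ.1) (λ.λ.λ.1))
  →1  λ.(λ.0) ((λ.(λ.λ.1) (λ.λ.λ.1)) 0) (0 (λ.λ.λ.0))
  →2  λ.(λ.(λ.λ.1) (λ.λ.λ.1)) 0 (0 (λ.λ.λ.0))
  →3  λ.(λ.λ.1) (λ.λ.λ.1) (0 (λ.λ.λ.0))
  →4  λ.(λ.λ.λ.λ.1) (0 (λ.λ.λ.0))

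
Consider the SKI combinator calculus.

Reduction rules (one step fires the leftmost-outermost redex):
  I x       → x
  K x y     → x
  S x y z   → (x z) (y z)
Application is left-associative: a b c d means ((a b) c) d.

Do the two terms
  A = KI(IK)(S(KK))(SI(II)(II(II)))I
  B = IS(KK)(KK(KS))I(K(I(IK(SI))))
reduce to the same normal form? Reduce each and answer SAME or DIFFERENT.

Answer: SAME — A ⇓ KI, B ⇓ KI

Derivation:
Term A:
  start: KI(IK)(S(KK))(SI(II)(II(II)))I
  [1] I(S(KK))(SI(II)(II(II)))I
  [2] S(KK)(SI(II)(II(II)))I
  [3] KKI(SI(II)(II(II))I)
  [4] K(SI(II)(II(II))I)
  [5] K(I(II(II))(II(II(II)))I)
  [6] K(II(II)(II(II(II)))I)
  [7] K(I(II)(II(II(II)))I)
  [8] K(II(II(II(II)))I)
  [9] K(I(II(II(II)))I)
  [10] K(II(II(II))I)
  [11] K(I(II(II))I)
  [12] K(II(II)I)
  [13] K(I(II)I)
  [14] K(III)
  [15] K(II)
  [16] KI

Term B:
  start: IS(KK)(KK(KS))I(K(I(IK(SI))))
  [1] S(KK)(KK(KS))I(K(I(IK(SI))))
  [2] KKI(KK(KS)I)(K(I(IK(SI))))
  [3] K(KK(KS)I)(K(I(IK(SI))))
  [4] KK(KS)I
  [5] KI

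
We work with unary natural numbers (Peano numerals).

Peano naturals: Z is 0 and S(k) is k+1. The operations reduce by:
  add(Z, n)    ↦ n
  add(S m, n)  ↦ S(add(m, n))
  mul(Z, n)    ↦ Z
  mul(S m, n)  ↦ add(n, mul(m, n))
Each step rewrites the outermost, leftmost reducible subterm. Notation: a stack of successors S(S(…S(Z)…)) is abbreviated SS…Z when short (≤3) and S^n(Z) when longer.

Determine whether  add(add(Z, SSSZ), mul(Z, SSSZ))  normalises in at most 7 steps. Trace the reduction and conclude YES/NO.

  start: add(add(Z, SSSZ), mul(Z, SSSZ))
  →1  add(SSSZ, mul(Z, SSSZ))
  →2  S(add(SSZ, mul(Z, SSSZ)))
  →3  S(S(add(SZ, mul(Z, SSSZ))))
  →4  S(S(S(add(Z, mul(Z, SSSZ)))))
  →5  S(S(S(mul(Z, SSSZ))))
  →6  SSSZ

Answer: YES — reaches normal form SSSZ in 6 ≤ 7 steps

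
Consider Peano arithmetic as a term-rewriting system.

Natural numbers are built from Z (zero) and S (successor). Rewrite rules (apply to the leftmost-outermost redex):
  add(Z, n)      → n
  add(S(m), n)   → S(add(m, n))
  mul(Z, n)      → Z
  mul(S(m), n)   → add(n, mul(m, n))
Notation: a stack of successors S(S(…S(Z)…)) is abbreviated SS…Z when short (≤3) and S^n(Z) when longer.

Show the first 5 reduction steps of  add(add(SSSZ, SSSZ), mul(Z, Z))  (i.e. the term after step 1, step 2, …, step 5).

Answer: after 5 steps: S(S(add(S(add(Z, SSSZ)), mul(Z, Z))))

Derivation:
  start: add(add(SSSZ, SSSZ), mul(Z, Z))
  →1  add(S(add(SSZ, SSSZ)), mul(Z, Z))
  →2  S(add(add(SSZ, SSSZ), mul(Z, Z)))
  →3  S(add(S(add(SZ, SSSZ)), mul(Z, Z)))
  →4  S(S(add(add(SZ, SSSZ), mul(Z, Z))))
  →5  S(S(add(S(add(Z, SSSZ)), mul(Z, Z))))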